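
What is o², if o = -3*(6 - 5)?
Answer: 9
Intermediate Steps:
o = -3 (o = -3*1 = -3)
o² = (-3)² = 9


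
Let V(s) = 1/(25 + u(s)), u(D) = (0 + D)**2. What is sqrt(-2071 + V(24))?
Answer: I*sqrt(748046670)/601 ≈ 45.508*I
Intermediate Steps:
u(D) = D**2
V(s) = 1/(25 + s**2)
sqrt(-2071 + V(24)) = sqrt(-2071 + 1/(25 + 24**2)) = sqrt(-2071 + 1/(25 + 576)) = sqrt(-2071 + 1/601) = sqrt(-1244670/601) = I*sqrt(748046670)/601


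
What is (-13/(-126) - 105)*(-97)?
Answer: 1282049/126 ≈ 10175.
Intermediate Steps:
(-13/(-126) - 105)*(-97) = (-13*(-1/126) - 105)*(-97) = (13/126 - 105)*(-97) = -13217/126*(-97) = 1282049/126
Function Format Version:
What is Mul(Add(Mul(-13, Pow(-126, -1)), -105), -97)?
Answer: Rational(1282049, 126) ≈ 10175.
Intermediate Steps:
Mul(Add(Mul(-13, Pow(-126, -1)), -105), -97) = Mul(Add(Mul(-13, Rational(-1, 126)), -105), -97) = Mul(Add(Rational(13, 126), -105), -97) = Mul(Rational(-13217, 126), -97) = Rational(1282049, 126)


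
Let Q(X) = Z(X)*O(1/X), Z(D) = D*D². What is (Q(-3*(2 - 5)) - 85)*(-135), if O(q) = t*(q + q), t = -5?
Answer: 120825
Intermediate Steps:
Z(D) = D³
O(q) = -10*q (O(q) = -5*(q + q) = -10*q)
Q(X) = -10*X² (Q(X) = X³*(-10/X) = -10*X²)
(Q(-3*(2 - 5)) - 85)*(-135) = (-10*9*(2 - 5)² - 85)*(-135) = (-10*(-3*(-3))² - 85)*(-135) = (-10*9² - 85)*(-135) = (-10*81 - 85)*(-135) = (-810 - 85)*(-135) = -895*(-135) = 120825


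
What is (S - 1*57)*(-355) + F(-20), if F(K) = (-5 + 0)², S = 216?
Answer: -56420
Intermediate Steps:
F(K) = 25 (F(K) = (-5)² = 25)
(S - 1*57)*(-355) + F(-20) = (216 - 1*57)*(-355) + 25 = (216 - 57)*(-355) + 25 = 159*(-355) + 25 = -56445 + 25 = -56420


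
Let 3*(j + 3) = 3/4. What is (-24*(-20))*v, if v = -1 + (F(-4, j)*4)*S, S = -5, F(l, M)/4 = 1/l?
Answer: 9120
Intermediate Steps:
j = -11/4 (j = -3 + (3/4)/3 = -3 + (3*(1/4))/3 = -3 + (1/3)*(3/4) = -3 + 1/4 = -11/4 ≈ -2.7500)
F(l, M) = 4/l (F(l, M) = 4*(1/l) = 4/l)
v = 19 (v = -1 + ((4/(-4))*4)*(-5) = -1 + ((4*(-1/4))*4)*(-5) = -1 - 1*4*(-5) = -1 - 4*(-5) = -1 + 20 = 19)
(-24*(-20))*v = -24*(-20)*19 = 480*19 = 9120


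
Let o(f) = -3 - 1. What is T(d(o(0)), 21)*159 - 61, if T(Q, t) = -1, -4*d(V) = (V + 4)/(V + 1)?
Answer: -220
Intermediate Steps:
o(f) = -4
d(V) = -(4 + V)/(4*(1 + V)) (d(V) = -(V + 4)/(4*(V + 1)) = -(4 + V)/(4*(1 + V)))
T(d(o(0)), 21)*159 - 61 = -1*159 - 61 = -159 - 61 = -220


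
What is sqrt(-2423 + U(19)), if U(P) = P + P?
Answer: 3*I*sqrt(265) ≈ 48.836*I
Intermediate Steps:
U(P) = 2*P
sqrt(-2423 + U(19)) = sqrt(-2423 + 2*19) = sqrt(-2423 + 38) = sqrt(-2385) = 3*I*sqrt(265)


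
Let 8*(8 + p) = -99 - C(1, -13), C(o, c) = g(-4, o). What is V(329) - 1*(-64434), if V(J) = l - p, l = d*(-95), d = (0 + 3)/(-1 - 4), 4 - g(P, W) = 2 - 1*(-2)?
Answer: 516091/8 ≈ 64511.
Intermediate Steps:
g(P, W) = 0 (g(P, W) = 4 - (2 - 1*(-2)) = 4 - (2 + 2) = 4 - 1*4 = 4 - 4 = 0)
C(o, c) = 0
p = -163/8 (p = -8 + (-99 - 1*0)/8 = -8 + (-99 + 0)/8 = -8 + (1/8)*(-99) = -8 - 99/8 = -163/8 ≈ -20.375)
d = -3/5 (d = 3/(-5) = 3*(-1/5) = -3/5 ≈ -0.60000)
l = 57 (l = -3/5*(-95) = 57)
V(J) = 619/8 (V(J) = 57 - 1*(-163/8) = 57 + 163/8 = 619/8)
V(329) - 1*(-64434) = 619/8 - 1*(-64434) = 619/8 + 64434 = 516091/8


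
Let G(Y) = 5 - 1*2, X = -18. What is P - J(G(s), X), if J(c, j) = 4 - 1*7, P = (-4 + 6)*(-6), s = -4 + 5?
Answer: -9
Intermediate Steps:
s = 1
P = -12 (P = 2*(-6) = -12)
G(Y) = 3 (G(Y) = 5 - 2 = 3)
J(c, j) = -3 (J(c, j) = 4 - 7 = -3)
P - J(G(s), X) = -12 - 1*(-3) = -12 + 3 = -9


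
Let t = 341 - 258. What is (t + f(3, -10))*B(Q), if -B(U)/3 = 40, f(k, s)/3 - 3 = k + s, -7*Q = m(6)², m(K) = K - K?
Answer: -8520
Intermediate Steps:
m(K) = 0
Q = 0 (Q = -⅐*0² = -⅐*0 = 0)
f(k, s) = 9 + 3*k + 3*s (f(k, s) = 9 + 3*(k + s) = 9 + (3*k + 3*s) = 9 + 3*k + 3*s)
B(U) = -120 (B(U) = -3*40 = -120)
t = 83
(t + f(3, -10))*B(Q) = (83 + (9 + 3*3 + 3*(-10)))*(-120) = (83 + (9 + 9 - 30))*(-120) = (83 - 12)*(-120) = 71*(-120) = -8520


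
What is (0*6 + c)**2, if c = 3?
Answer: 9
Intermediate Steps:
(0*6 + c)**2 = (0*6 + 3)**2 = (0 + 3)**2 = 3**2 = 9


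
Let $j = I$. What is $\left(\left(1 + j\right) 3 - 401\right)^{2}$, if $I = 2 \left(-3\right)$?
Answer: $173056$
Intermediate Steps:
$I = -6$
$j = -6$
$\left(\left(1 + j\right) 3 - 401\right)^{2} = \left(\left(1 - 6\right) 3 - 401\right)^{2} = \left(\left(-5\right) 3 - 401\right)^{2} = \left(-15 - 401\right)^{2} = \left(-416\right)^{2} = 173056$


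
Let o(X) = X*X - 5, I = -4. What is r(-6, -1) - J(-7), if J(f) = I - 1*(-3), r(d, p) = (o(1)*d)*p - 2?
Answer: -25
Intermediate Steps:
o(X) = -5 + X**2 (o(X) = X**2 - 5 = -5 + X**2)
r(d, p) = -2 - 4*d*p (r(d, p) = ((-5 + 1**2)*d)*p - 2 = ((-5 + 1)*d)*p - 2 = (-4*d)*p - 2 = -4*d*p - 2 = -2 - 4*d*p)
J(f) = -1 (J(f) = -4 - 1*(-3) = -4 + 3 = -1)
r(-6, -1) - J(-7) = (-2 - 4*(-6)*(-1)) - 1*(-1) = (-2 - 24) + 1 = -26 + 1 = -25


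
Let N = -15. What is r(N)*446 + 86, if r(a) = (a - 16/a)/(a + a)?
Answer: 65957/225 ≈ 293.14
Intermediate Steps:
r(a) = (a - 16/a)/(2*a) (r(a) = (a - 16/a)/((2*a)) = (a - 16/a)*(1/(2*a)) = (a - 16/a)/(2*a))
r(N)*446 + 86 = (½ - 8/(-15)²)*446 + 86 = (½ - 8*1/225)*446 + 86 = (½ - 8/225)*446 + 86 = (209/450)*446 + 86 = 46607/225 + 86 = 65957/225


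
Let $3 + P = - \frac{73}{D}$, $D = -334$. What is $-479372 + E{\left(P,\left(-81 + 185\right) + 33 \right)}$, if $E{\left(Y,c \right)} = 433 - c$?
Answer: $-479076$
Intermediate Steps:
$P = - \frac{929}{334}$ ($P = -3 - \frac{73}{-334} = -3 - - \frac{73}{334} = -3 + \frac{73}{334} = - \frac{929}{334} \approx -2.7814$)
$-479372 + E{\left(P,\left(-81 + 185\right) + 33 \right)} = -479372 + \left(433 - \left(\left(-81 + 185\right) + 33\right)\right) = -479372 + \left(433 - \left(104 + 33\right)\right) = -479372 + \left(433 - 137\right) = -479372 + 296 = -479076$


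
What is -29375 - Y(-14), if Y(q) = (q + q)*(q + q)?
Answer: -30159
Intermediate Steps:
Y(q) = 4*q² (Y(q) = (2*q)*(2*q) = 4*q²)
-29375 - Y(-14) = -29375 - 4*(-14)² = -29375 - 4*196 = -29375 - 1*784 = -29375 - 784 = -30159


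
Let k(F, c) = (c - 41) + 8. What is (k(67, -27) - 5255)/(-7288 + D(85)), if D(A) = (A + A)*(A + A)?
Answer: -5315/21612 ≈ -0.24593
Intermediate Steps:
k(F, c) = -33 + c (k(F, c) = (-41 + c) + 8 = -33 + c)
D(A) = 4*A**2 (D(A) = (2*A)*(2*A) = 4*A**2)
(k(67, -27) - 5255)/(-7288 + D(85)) = ((-33 - 27) - 5255)/(-7288 + 4*85**2) = (-60 - 5255)/(-7288 + 4*7225) = -5315/(-7288 + 28900) = -5315/21612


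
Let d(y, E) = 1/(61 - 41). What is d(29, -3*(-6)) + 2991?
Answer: 59821/20 ≈ 2991.1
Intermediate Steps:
d(y, E) = 1/20
d(29, -3*(-6)) + 2991 = 1/20 + 2991 = 59821/20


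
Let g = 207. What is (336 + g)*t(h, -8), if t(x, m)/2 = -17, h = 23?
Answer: -18462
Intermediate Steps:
t(x, m) = -34 (t(x, m) = 2*(-17) = -34)
(336 + g)*t(h, -8) = (336 + 207)*(-34) = 543*(-34) = -18462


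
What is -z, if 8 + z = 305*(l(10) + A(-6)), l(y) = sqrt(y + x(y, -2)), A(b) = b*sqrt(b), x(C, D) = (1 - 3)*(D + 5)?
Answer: -602 + 1830*I*sqrt(6) ≈ -602.0 + 4482.6*I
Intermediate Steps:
x(C, D) = -10 - 2*D (x(C, D) = -2*(5 + D) = -10 - 2*D)
A(b) = b**(3/2)
l(y) = sqrt(-6 + y) (l(y) = sqrt(y + (-10 - 2*(-2))) = sqrt(y + (-10 + 4)) = sqrt(y - 6) = sqrt(-6 + y))
z = 602 - 1830*I*sqrt(6) (z = -8 + 305*(sqrt(-6 + 10) + (-6)**(3/2)) = -8 + 305*(sqrt(4) - 6*I*sqrt(6)) = -8 + 305*(2 - 6*I*sqrt(6)) = -8 + (610 - 1830*I*sqrt(6)) = 602 - 1830*I*sqrt(6) ≈ 602.0 - 4482.6*I)
-z = -(602 - 1830*I*sqrt(6)) = -602 + 1830*I*sqrt(6)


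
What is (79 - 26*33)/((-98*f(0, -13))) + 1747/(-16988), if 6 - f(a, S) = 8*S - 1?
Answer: -2885107/92397732 ≈ -0.031225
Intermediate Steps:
f(a, S) = 7 - 8*S (f(a, S) = 6 - (8*S - 1) = 6 - (-1 + 8*S) = 6 + (1 - 8*S) = 7 - 8*S)
(79 - 26*33)/((-98*f(0, -13))) + 1747/(-16988) = (79 - 26*33)/((-98*(7 - 8*(-13)))) + 1747/(-16988) = (79 - 858)/((-98*(7 + 104))) + 1747*(-1/16988) = -779/((-98*111)) - 1747/16988 = -779/(-10878) - 1747/16988 = -779*(-1/10878) - 1747/16988 = 779/10878 - 1747/16988 = -2885107/92397732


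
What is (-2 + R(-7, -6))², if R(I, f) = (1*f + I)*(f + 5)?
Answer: 121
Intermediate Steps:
R(I, f) = (5 + f)*(I + f) (R(I, f) = (f + I)*(5 + f) = (I + f)*(5 + f) = (5 + f)*(I + f))
(-2 + R(-7, -6))² = (-2 + ((-6)² + 5*(-7) + 5*(-6) - 7*(-6)))² = (-2 + (36 - 35 - 30 + 42))² = (-2 + 13)² = 11² = 121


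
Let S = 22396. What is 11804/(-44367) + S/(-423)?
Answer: -332878808/6255747 ≈ -53.212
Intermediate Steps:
11804/(-44367) + S/(-423) = 11804/(-44367) + 22396/(-423) = 11804*(-1/44367) + 22396*(-1/423) = -11804/44367 - 22396/423 = -332878808/6255747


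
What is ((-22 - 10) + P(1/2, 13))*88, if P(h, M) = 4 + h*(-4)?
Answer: -2640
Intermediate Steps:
P(h, M) = 4 - 4*h
((-22 - 10) + P(1/2, 13))*88 = ((-22 - 10) + (4 - 4/2))*88 = (-32 + (4 - 4*½))*88 = (-32 + (4 - 2))*88 = (-32 + 2)*88 = -30*88 = -2640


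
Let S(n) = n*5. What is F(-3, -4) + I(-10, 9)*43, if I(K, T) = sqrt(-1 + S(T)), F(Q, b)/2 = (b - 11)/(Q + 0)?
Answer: 10 + 86*sqrt(11) ≈ 295.23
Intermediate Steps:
F(Q, b) = 2*(-11 + b)/Q (F(Q, b) = 2*((b - 11)/(Q + 0)) = 2*((-11 + b)/Q) = 2*(-11 + b)/Q)
S(n) = 5*n
I(K, T) = sqrt(-1 + 5*T)
F(-3, -4) + I(-10, 9)*43 = 2*(-11 - 4)/(-3) + sqrt(-1 + 5*9)*43 = 2*(-1/3)*(-15) + sqrt(-1 + 45)*43 = 10 + sqrt(44)*43 = 10 + (2*sqrt(11))*43 = 10 + 86*sqrt(11)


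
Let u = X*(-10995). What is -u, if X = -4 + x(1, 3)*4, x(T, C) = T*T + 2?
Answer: 87960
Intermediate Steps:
x(T, C) = 2 + T² (x(T, C) = T² + 2 = 2 + T²)
X = 8 (X = -4 + (2 + 1²)*4 = -4 + (2 + 1)*4 = -4 + 3*4 = -4 + 12 = 8)
u = -87960 (u = 8*(-10995) = -87960)
-u = -1*(-87960) = 87960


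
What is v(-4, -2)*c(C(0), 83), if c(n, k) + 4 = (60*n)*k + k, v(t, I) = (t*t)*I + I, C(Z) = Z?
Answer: -2686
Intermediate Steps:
v(t, I) = I + I*t**2 (v(t, I) = t**2*I + I = I*t**2 + I = I + I*t**2)
c(n, k) = -4 + k + 60*k*n (c(n, k) = -4 + ((60*n)*k + k) = -4 + (60*k*n + k) = -4 + (k + 60*k*n) = -4 + k + 60*k*n)
v(-4, -2)*c(C(0), 83) = (-2*(1 + (-4)**2))*(-4 + 83 + 60*83*0) = (-2*(1 + 16))*(-4 + 83 + 0) = -2*17*79 = -34*79 = -2686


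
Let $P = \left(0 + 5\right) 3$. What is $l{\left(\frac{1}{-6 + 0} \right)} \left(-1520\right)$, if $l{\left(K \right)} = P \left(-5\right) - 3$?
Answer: $118560$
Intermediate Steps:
$P = 15$ ($P = 5 \cdot 3 = 15$)
$l{\left(K \right)} = -78$ ($l{\left(K \right)} = 15 \left(-5\right) - 3 = -75 - 3 = -78$)
$l{\left(\frac{1}{-6 + 0} \right)} \left(-1520\right) = \left(-78\right) \left(-1520\right) = 118560$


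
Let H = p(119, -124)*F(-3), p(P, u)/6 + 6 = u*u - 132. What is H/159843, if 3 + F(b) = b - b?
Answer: -91428/53281 ≈ -1.7160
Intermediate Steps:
F(b) = -3 (F(b) = -3 + (b - b) = -3 + 0 = -3)
p(P, u) = -828 + 6*u² (p(P, u) = -36 + 6*(u*u - 132) = -36 + 6*(u² - 132) = -36 + 6*(-132 + u²) = -36 + (-792 + 6*u²) = -828 + 6*u²)
H = -274284 (H = (-828 + 6*(-124)²)*(-3) = (-828 + 6*15376)*(-3) = (-828 + 92256)*(-3) = 91428*(-3) = -274284)
H/159843 = -274284/159843 = -274284*1/159843 = -91428/53281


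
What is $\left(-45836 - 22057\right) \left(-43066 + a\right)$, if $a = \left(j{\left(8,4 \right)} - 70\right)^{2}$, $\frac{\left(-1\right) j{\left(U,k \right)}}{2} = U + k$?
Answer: $2323977390$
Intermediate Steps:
$j{\left(U,k \right)} = - 2 U - 2 k$ ($j{\left(U,k \right)} = - 2 \left(U + k\right) = - 2 U - 2 k$)
$a = 8836$ ($a = \left(\left(\left(-2\right) 8 - 8\right) - 70\right)^{2} = \left(\left(-16 - 8\right) - 70\right)^{2} = \left(-24 - 70\right)^{2} = \left(-94\right)^{2} = 8836$)
$\left(-45836 - 22057\right) \left(-43066 + a\right) = \left(-45836 - 22057\right) \left(-43066 + 8836\right) = \left(-67893\right) \left(-34230\right) = 2323977390$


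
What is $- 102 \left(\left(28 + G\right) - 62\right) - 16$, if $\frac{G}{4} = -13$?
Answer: $8756$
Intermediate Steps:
$G = -52$ ($G = 4 \left(-13\right) = -52$)
$- 102 \left(\left(28 + G\right) - 62\right) - 16 = - 102 \left(\left(28 - 52\right) - 62\right) - 16 = - 102 \left(-24 - 62\right) - 16 = \left(-102\right) \left(-86\right) - 16 = 8772 - 16 = 8756$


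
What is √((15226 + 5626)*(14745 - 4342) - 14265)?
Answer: √216909091 ≈ 14728.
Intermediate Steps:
√((15226 + 5626)*(14745 - 4342) - 14265) = √(20852*10403 - 14265) = √(216923356 - 14265) = √216909091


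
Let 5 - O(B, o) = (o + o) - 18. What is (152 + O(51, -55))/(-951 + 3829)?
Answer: 285/2878 ≈ 0.099027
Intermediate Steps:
O(B, o) = 23 - 2*o (O(B, o) = 5 - ((o + o) - 18) = 5 - (2*o - 18) = 5 - (-18 + 2*o) = 5 + (18 - 2*o) = 23 - 2*o)
(152 + O(51, -55))/(-951 + 3829) = (152 + (23 - 2*(-55)))/(-951 + 3829) = (152 + (23 + 110))/2878 = (152 + 133)*(1/2878) = 285*(1/2878) = 285/2878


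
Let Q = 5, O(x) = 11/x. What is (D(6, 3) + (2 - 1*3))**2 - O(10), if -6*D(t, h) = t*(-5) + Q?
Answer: 1607/180 ≈ 8.9278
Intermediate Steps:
D(t, h) = -5/6 + 5*t/6 (D(t, h) = -(t*(-5) + 5)/6 = -(-5*t + 5)/6 = -(5 - 5*t)/6 = -5/6 + 5*t/6)
(D(6, 3) + (2 - 1*3))**2 - O(10) = ((-5/6 + (5/6)*6) + (2 - 1*3))**2 - 11/10 = ((-5/6 + 5) + (2 - 3))**2 - 11/10 = (25/6 - 1)**2 - 1*11/10 = (19/6)**2 - 11/10 = 361/36 - 11/10 = 1607/180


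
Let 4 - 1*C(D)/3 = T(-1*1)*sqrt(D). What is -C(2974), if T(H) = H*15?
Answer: -12 - 45*sqrt(2974) ≈ -2466.0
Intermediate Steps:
T(H) = 15*H
C(D) = 12 + 45*sqrt(D) (C(D) = 12 - 3*15*(-1*1)*sqrt(D) = 12 - 3*15*(-1)*sqrt(D) = 12 - (-45)*sqrt(D) = 12 + 45*sqrt(D))
-C(2974) = -(12 + 45*sqrt(2974)) = -12 - 45*sqrt(2974)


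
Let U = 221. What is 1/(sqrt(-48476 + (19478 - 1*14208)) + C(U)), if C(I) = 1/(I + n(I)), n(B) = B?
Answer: 442/8440896985 - 195364*I*sqrt(43206)/8440896985 ≈ 5.2364e-8 - 0.0048109*I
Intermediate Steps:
C(I) = 1/(2*I) (C(I) = 1/(I + I) = 1/(2*I))
1/(sqrt(-48476 + (19478 - 1*14208)) + C(U)) = 1/(sqrt(-48476 + (19478 - 1*14208)) + (1/2)/221) = 1/(sqrt(-48476 + (19478 - 14208)) + (1/2)*(1/221)) = 1/(sqrt(-48476 + 5270) + 1/442) = 1/(sqrt(-43206) + 1/442) = 1/(I*sqrt(43206) + 1/442) = 1/(1/442 + I*sqrt(43206))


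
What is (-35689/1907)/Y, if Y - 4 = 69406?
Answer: -35689/132364870 ≈ -0.00026963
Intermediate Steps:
Y = 69410 (Y = 4 + 69406 = 69410)
(-35689/1907)/Y = -35689/1907/69410 = -35689*1/1907*(1/69410) = -35689/1907*1/69410 = -35689/132364870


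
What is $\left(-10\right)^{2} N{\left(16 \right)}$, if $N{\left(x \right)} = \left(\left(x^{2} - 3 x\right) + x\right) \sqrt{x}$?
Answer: $89600$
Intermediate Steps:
$N{\left(x \right)} = \sqrt{x} \left(x^{2} - 2 x\right)$ ($N{\left(x \right)} = \left(x^{2} - 2 x\right) \sqrt{x} = \sqrt{x} \left(x^{2} - 2 x\right)$)
$\left(-10\right)^{2} N{\left(16 \right)} = \left(-10\right)^{2} \cdot 16^{\frac{3}{2}} \left(-2 + 16\right) = 100 \cdot 64 \cdot 14 = 100 \cdot 896 = 89600$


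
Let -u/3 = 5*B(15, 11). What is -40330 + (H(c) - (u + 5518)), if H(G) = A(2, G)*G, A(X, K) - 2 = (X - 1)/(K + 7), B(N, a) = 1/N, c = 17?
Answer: -1099495/24 ≈ -45812.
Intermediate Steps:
A(X, K) = 2 + (-1 + X)/(7 + K) (A(X, K) = 2 + (X - 1)/(K + 7) = 2 + (-1 + X)/(7 + K))
u = -1 (u = -15/15 = -3*⅓ = -1)
H(G) = G*(15 + 2*G)/(7 + G) (H(G) = ((13 + 2 + 2*G)/(7 + G))*G = ((15 + 2*G)/(7 + G))*G = G*(15 + 2*G)/(7 + G))
-40330 + (H(c) - (u + 5518)) = -40330 + (17*(15 + 2*17)/(7 + 17) - (-1 + 5518)) = -40330 + (17*(15 + 34)/24 - 1*5517) = -40330 + (17*(1/24)*49 - 5517) = -40330 + (833/24 - 5517) = -40330 - 131575/24 = -1099495/24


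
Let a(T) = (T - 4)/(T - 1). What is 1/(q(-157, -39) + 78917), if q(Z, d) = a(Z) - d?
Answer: 158/12475209 ≈ 1.2665e-5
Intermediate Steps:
a(T) = (-4 + T)/(-1 + T)
q(Z, d) = -d + (-4 + Z)/(-1 + Z) (q(Z, d) = (-4 + Z)/(-1 + Z) - d = -d + (-4 + Z)/(-1 + Z))
1/(q(-157, -39) + 78917) = 1/((-4 - 157 - 1*(-39)*(-1 - 157))/(-1 - 157) + 78917) = 1/((-4 - 157 - 1*(-39)*(-158))/(-158) + 78917) = 1/(-(-4 - 157 - 6162)/158 + 78917) = 1/(-1/158*(-6323) + 78917) = 1/(6323/158 + 78917) = 1/(12475209/158) = 158/12475209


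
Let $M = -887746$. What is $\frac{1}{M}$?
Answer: $- \frac{1}{887746} \approx -1.1264 \cdot 10^{-6}$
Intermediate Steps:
$\frac{1}{M} = \frac{1}{-887746} = - \frac{1}{887746}$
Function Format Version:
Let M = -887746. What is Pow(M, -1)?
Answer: Rational(-1, 887746) ≈ -1.1264e-6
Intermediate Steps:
Pow(M, -1) = Pow(-887746, -1) = Rational(-1, 887746)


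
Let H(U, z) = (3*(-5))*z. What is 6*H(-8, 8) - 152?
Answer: -872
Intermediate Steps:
H(U, z) = -15*z
6*H(-8, 8) - 152 = 6*(-15*8) - 152 = 6*(-120) - 152 = -720 - 152 = -872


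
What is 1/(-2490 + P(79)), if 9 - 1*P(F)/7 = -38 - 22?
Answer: -1/2007 ≈ -0.00049826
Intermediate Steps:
P(F) = 483 (P(F) = 63 - 7*(-38 - 22) = 63 - 7*(-60) = 63 + 420 = 483)
1/(-2490 + P(79)) = 1/(-2490 + 483) = 1/(-2007) = -1/2007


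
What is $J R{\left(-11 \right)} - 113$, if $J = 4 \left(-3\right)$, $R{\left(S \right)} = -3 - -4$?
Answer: $-125$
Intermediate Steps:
$R{\left(S \right)} = 1$ ($R{\left(S \right)} = -3 + 4 = 1$)
$J = -12$
$J R{\left(-11 \right)} - 113 = \left(-12\right) 1 - 113 = -12 - 113 = -125$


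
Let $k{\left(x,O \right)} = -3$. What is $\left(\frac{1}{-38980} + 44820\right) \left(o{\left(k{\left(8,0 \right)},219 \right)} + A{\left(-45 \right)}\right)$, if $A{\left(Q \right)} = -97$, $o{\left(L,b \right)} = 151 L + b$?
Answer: $- \frac{578284671269}{38980} \approx -1.4835 \cdot 10^{7}$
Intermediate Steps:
$o{\left(L,b \right)} = b + 151 L$
$\left(\frac{1}{-38980} + 44820\right) \left(o{\left(k{\left(8,0 \right)},219 \right)} + A{\left(-45 \right)}\right) = \left(\frac{1}{-38980} + 44820\right) \left(\left(219 + 151 \left(-3\right)\right) - 97\right) = \left(- \frac{1}{38980} + 44820\right) \left(\left(219 - 453\right) - 97\right) = \frac{1747083599 \left(-234 - 97\right)}{38980} = \frac{1747083599}{38980} \left(-331\right) = - \frac{578284671269}{38980}$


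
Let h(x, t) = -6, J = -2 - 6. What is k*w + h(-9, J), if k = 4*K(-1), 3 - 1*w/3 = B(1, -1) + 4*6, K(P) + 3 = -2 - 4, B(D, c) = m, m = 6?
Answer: 2910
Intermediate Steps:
J = -8
B(D, c) = 6
K(P) = -9 (K(P) = -3 + (-2 - 4) = -3 - 6 = -9)
w = -81 (w = 9 - 3*(6 + 4*6) = 9 - 3*(6 + 24) = 9 - 3*30 = 9 - 90 = -81)
k = -36 (k = 4*(-9) = -36)
k*w + h(-9, J) = -36*(-81) - 6 = 2916 - 6 = 2910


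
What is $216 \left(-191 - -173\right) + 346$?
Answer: $-3542$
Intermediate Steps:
$216 \left(-191 - -173\right) + 346 = 216 \left(-191 + 173\right) + 346 = 216 \left(-18\right) + 346 = -3888 + 346 = -3542$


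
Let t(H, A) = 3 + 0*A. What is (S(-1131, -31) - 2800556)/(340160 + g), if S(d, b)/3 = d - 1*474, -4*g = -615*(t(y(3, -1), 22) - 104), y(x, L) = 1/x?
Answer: -11221484/1298525 ≈ -8.6417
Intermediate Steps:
t(H, A) = 3 (t(H, A) = 3 + 0 = 3)
g = -62115/4 (g = -(-615)*(3 - 104)/4 = -(-615)*(-101)/4 = -¼*62115 = -62115/4 ≈ -15529.)
S(d, b) = -1422 + 3*d (S(d, b) = 3*(d - 1*474) = 3*(d - 474) = 3*(-474 + d) = -1422 + 3*d)
(S(-1131, -31) - 2800556)/(340160 + g) = ((-1422 + 3*(-1131)) - 2800556)/(340160 - 62115/4) = ((-1422 - 3393) - 2800556)/(1298525/4) = (-4815 - 2800556)*(4/1298525) = -2805371*4/1298525 = -11221484/1298525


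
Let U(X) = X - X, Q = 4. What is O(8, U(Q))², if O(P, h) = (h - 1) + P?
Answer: 49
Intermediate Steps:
U(X) = 0
O(P, h) = -1 + P + h (O(P, h) = (-1 + h) + P = -1 + P + h)
O(8, U(Q))² = (-1 + 8 + 0)² = 7² = 49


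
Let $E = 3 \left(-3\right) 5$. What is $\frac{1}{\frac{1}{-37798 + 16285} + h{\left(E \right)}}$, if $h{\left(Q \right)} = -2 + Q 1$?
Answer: $- \frac{21513}{1011112} \approx -0.021277$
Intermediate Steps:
$E = -45$ ($E = \left(-9\right) 5 = -45$)
$h{\left(Q \right)} = -2 + Q$
$\frac{1}{\frac{1}{-37798 + 16285} + h{\left(E \right)}} = \frac{1}{\frac{1}{-37798 + 16285} - 47} = \frac{1}{\frac{1}{-21513} - 47} = \frac{1}{- \frac{1}{21513} - 47} = \frac{1}{- \frac{1011112}{21513}} = - \frac{21513}{1011112}$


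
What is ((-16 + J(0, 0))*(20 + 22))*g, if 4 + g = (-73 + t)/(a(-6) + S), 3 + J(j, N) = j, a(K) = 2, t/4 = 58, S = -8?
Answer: 24339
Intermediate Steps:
t = 232 (t = 4*58 = 232)
J(j, N) = -3 + j
g = -61/2 (g = -4 + (-73 + 232)/(2 - 8) = -4 + 159/(-6) = -4 + 159*(-⅙) = -4 - 53/2 = -61/2 ≈ -30.500)
((-16 + J(0, 0))*(20 + 22))*g = ((-16 + (-3 + 0))*(20 + 22))*(-61/2) = ((-16 - 3)*42)*(-61/2) = -19*42*(-61/2) = -798*(-61/2) = 24339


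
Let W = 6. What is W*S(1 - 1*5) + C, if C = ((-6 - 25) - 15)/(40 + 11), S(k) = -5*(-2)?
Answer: 3014/51 ≈ 59.098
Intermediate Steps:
S(k) = 10
C = -46/51 (C = (-31 - 15)/51 = -46*1/51 = -46/51 ≈ -0.90196)
W*S(1 - 1*5) + C = 6*10 - 46/51 = 60 - 46/51 = 3014/51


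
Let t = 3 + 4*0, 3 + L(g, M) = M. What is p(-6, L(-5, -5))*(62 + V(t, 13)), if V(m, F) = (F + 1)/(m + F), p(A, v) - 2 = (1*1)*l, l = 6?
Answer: 503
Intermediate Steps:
L(g, M) = -3 + M
t = 3 (t = 3 + 0 = 3)
p(A, v) = 8 (p(A, v) = 2 + (1*1)*6 = 2 + 1*6 = 2 + 6 = 8)
V(m, F) = (1 + F)/(F + m)
p(-6, L(-5, -5))*(62 + V(t, 13)) = 8*(62 + (1 + 13)/(13 + 3)) = 8*(62 + 14/16) = 8*(62 + (1/16)*14) = 8*(62 + 7/8) = 8*(503/8) = 503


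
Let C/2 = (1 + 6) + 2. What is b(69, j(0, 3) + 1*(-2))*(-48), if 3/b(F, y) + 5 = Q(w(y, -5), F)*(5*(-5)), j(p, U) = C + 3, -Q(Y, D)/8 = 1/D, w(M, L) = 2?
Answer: 9936/145 ≈ 68.524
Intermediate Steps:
Q(Y, D) = -8/D
C = 18 (C = 2*((1 + 6) + 2) = 2*(7 + 2) = 2*9 = 18)
j(p, U) = 21 (j(p, U) = 18 + 3 = 21)
b(F, y) = 3/(-5 + 200/F) (b(F, y) = 3/(-5 + (-8/F)*(5*(-5))) = 3/(-5 - 8/F*(-25)) = 3/(-5 + 200/F))
b(69, j(0, 3) + 1*(-2))*(-48) = -3*69/(-200 + 5*69)*(-48) = -3*69/(-200 + 345)*(-48) = -3*69/145*(-48) = -3*69*1/145*(-48) = -207/145*(-48) = 9936/145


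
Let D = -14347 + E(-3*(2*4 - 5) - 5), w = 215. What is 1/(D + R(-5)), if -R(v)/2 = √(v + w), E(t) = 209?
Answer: -7069/99941102 + √210/99941102 ≈ -7.0587e-5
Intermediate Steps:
D = -14138 (D = -14347 + 209 = -14138)
R(v) = -2*√(215 + v) (R(v) = -2*√(v + 215) = -2*√(215 + v))
1/(D + R(-5)) = 1/(-14138 - 2*√(215 - 5)) = 1/(-14138 - 2*√210)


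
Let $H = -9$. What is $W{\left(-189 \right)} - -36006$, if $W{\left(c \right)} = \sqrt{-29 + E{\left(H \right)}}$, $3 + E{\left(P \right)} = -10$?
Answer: $36006 + i \sqrt{42} \approx 36006.0 + 6.4807 i$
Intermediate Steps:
$E{\left(P \right)} = -13$ ($E{\left(P \right)} = -3 - 10 = -13$)
$W{\left(c \right)} = i \sqrt{42}$ ($W{\left(c \right)} = \sqrt{-29 - 13} = \sqrt{-42} = i \sqrt{42}$)
$W{\left(-189 \right)} - -36006 = i \sqrt{42} - -36006 = i \sqrt{42} + 36006 = 36006 + i \sqrt{42}$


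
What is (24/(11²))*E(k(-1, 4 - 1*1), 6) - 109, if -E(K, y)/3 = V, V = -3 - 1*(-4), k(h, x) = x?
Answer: -13261/121 ≈ -109.60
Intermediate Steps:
V = 1 (V = -3 + 4 = 1)
E(K, y) = -3 (E(K, y) = -3*1 = -3)
(24/(11²))*E(k(-1, 4 - 1*1), 6) - 109 = (24/(11²))*(-3) - 109 = (24/121)*(-3) - 109 = -72/121 - 109 = -13261/121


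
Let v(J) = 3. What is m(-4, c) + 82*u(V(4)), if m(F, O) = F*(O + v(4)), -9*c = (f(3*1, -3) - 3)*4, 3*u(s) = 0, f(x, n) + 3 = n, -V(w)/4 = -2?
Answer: -28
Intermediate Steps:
V(w) = 8 (V(w) = -4*(-2) = 8)
f(x, n) = -3 + n
u(s) = 0 (u(s) = (⅓)*0 = 0)
c = 4 (c = -((-3 - 3) - 3)*4/9 = -(-6 - 3)*4/9 = -(-1)*4 = -⅑*(-36) = 4)
m(F, O) = F*(3 + O) (m(F, O) = F*(O + 3) = F*(3 + O))
m(-4, c) + 82*u(V(4)) = -4*(3 + 4) + 82*0 = -4*7 + 0 = -28 + 0 = -28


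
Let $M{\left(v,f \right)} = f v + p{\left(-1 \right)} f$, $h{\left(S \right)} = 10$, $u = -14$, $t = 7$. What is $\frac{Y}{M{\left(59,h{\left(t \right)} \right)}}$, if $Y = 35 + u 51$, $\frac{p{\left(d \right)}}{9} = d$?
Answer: $- \frac{679}{500} \approx -1.358$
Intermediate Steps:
$p{\left(d \right)} = 9 d$
$M{\left(v,f \right)} = - 9 f + f v$ ($M{\left(v,f \right)} = f v + 9 \left(-1\right) f = f v - 9 f = - 9 f + f v$)
$Y = -679$ ($Y = 35 - 714 = -679$)
$\frac{Y}{M{\left(59,h{\left(t \right)} \right)}} = - \frac{679}{10 \left(-9 + 59\right)} = - \frac{679}{10 \cdot 50} = - \frac{679}{500}$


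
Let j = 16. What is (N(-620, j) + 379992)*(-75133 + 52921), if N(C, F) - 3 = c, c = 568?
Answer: -8453065356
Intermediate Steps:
N(C, F) = 571 (N(C, F) = 3 + 568 = 571)
(N(-620, j) + 379992)*(-75133 + 52921) = (571 + 379992)*(-75133 + 52921) = 380563*(-22212) = -8453065356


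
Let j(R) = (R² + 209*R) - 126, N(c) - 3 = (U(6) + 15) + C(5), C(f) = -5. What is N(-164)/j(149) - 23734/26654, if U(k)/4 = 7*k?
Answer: -629102085/709209632 ≈ -0.88705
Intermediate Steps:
U(k) = 28*k (U(k) = 4*(7*k) = 28*k)
N(c) = 181 (N(c) = 3 + ((28*6 + 15) - 5) = 3 + ((168 + 15) - 5) = 3 + (183 - 5) = 3 + 178 = 181)
j(R) = -126 + R² + 209*R
N(-164)/j(149) - 23734/26654 = 181/(-126 + 149² + 209*149) - 23734/26654 = 181/(-126 + 22201 + 31141) - 23734*1/26654 = 181/53216 - 11867/13327 = -629102085/709209632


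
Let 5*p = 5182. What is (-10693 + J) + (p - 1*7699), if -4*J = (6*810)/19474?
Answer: -1689920847/97370 ≈ -17356.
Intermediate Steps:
p = 5182/5 (p = (⅕)*5182 = 5182/5 ≈ 1036.4)
J = -1215/19474 (J = -6*810/(4*19474) = -1215/19474 ≈ -0.062391)
(-10693 + J) + (p - 1*7699) = (-10693 - 1215/19474) + (5182/5 - 1*7699) = -208236697/19474 + (5182/5 - 7699) = -208236697/19474 - 33313/5 = -1689920847/97370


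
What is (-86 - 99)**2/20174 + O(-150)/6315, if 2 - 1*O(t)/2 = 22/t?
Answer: 16216311653/9554910750 ≈ 1.6972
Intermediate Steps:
O(t) = 4 - 44/t
(-86 - 99)**2/20174 + O(-150)/6315 = (-86 - 99)**2/20174 + (4 - 44/(-150))/6315 = (-185)**2*(1/20174) + (4 - 44*(-1/150))*(1/6315) = 34225*(1/20174) + (4 + 22/75)*(1/6315) = 34225/20174 + (322/75)*(1/6315) = 34225/20174 + 322/473625 = 16216311653/9554910750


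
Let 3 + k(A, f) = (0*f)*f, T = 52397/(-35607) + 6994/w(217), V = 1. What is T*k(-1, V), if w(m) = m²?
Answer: 2218286975/558899341 ≈ 3.9690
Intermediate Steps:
T = -2218286975/1676698023 (T = 52397/(-35607) + 6994/(217²) = 52397*(-1/35607) + 6994/47089 = -52397/35607 + 6994*(1/47089) = -52397/35607 + 6994/47089 = -2218286975/1676698023 ≈ -1.3230)
k(A, f) = -3 (k(A, f) = -3 + (0*f)*f = -3 + 0*f = -3 + 0 = -3)
T*k(-1, V) = -2218286975/1676698023*(-3) = 2218286975/558899341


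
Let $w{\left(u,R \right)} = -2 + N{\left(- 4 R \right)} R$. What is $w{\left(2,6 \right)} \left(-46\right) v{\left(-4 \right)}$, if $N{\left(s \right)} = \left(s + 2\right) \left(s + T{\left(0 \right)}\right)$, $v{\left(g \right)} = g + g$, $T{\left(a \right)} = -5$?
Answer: $1407968$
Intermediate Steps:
$v{\left(g \right)} = 2 g$
$N{\left(s \right)} = \left(-5 + s\right) \left(2 + s\right)$ ($N{\left(s \right)} = \left(s + 2\right) \left(s - 5\right) = \left(2 + s\right) \left(-5 + s\right) = \left(-5 + s\right) \left(2 + s\right)$)
$w{\left(u,R \right)} = -2 + R \left(-10 + 12 R + 16 R^{2}\right)$ ($w{\left(u,R \right)} = -2 + \left(-10 + \left(- 4 R\right)^{2} - 3 \left(- 4 R\right)\right) R = -2 + \left(-10 + 16 R^{2} + 12 R\right) R = -2 + \left(-10 + 12 R + 16 R^{2}\right) R = -2 + R \left(-10 + 12 R + 16 R^{2}\right)$)
$w{\left(2,6 \right)} \left(-46\right) v{\left(-4 \right)} = \left(-2 + 2 \cdot 6 \left(-5 + 6 \cdot 6 + 8 \cdot 6^{2}\right)\right) \left(-46\right) 2 \left(-4\right) = \left(-2 + 2 \cdot 6 \left(-5 + 36 + 8 \cdot 36\right)\right) \left(-46\right) \left(-8\right) = \left(-2 + 2 \cdot 6 \left(-5 + 36 + 288\right)\right) \left(-46\right) \left(-8\right) = \left(-2 + 2 \cdot 6 \cdot 319\right) \left(-46\right) \left(-8\right) = \left(-2 + 3828\right) \left(-46\right) \left(-8\right) = 3826 \left(-46\right) \left(-8\right) = \left(-175996\right) \left(-8\right) = 1407968$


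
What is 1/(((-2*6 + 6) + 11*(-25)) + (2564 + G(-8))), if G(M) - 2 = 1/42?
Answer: 42/95971 ≈ 0.00043763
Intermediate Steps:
G(M) = 85/42 (G(M) = 2 + 1/42 = 85/42)
1/(((-2*6 + 6) + 11*(-25)) + (2564 + G(-8))) = 1/(((-2*6 + 6) + 11*(-25)) + (2564 + 85/42)) = 1/(((-12 + 6) - 275) + 107773/42) = 1/((-6 - 275) + 107773/42) = 1/(-281 + 107773/42) = 1/(95971/42) = 42/95971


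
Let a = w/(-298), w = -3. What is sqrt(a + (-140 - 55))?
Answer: I*sqrt(17315886)/298 ≈ 13.964*I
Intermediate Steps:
a = 3/298 (a = -3/(-298) = -3*(-1/298) = 3/298 ≈ 0.010067)
sqrt(a + (-140 - 55)) = sqrt(3/298 + (-140 - 55)) = sqrt(3/298 - 195) = sqrt(-58107/298) = I*sqrt(17315886)/298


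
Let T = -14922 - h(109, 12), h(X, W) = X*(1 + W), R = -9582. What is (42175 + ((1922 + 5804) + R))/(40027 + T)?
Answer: 40319/23688 ≈ 1.7021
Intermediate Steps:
T = -16339 (T = -14922 - 109*(1 + 12) = -14922 - 109*13 = -14922 - 1*1417 = -14922 - 1417 = -16339)
(42175 + ((1922 + 5804) + R))/(40027 + T) = (42175 + ((1922 + 5804) - 9582))/(40027 - 16339) = (42175 + (7726 - 9582))/23688 = (42175 - 1856)*(1/23688) = 40319*(1/23688) = 40319/23688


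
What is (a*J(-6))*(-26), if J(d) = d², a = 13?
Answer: -12168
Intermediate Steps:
(a*J(-6))*(-26) = (13*(-6)²)*(-26) = (13*36)*(-26) = 468*(-26) = -12168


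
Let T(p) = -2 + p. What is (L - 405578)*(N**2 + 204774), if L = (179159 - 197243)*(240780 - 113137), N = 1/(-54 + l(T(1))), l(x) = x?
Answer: -286021046393089618/605 ≈ -4.7276e+14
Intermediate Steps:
N = -1/55 (N = 1/(-54 + (-2 + 1)) = 1/(-54 - 1) = 1/(-55) = -1/55 ≈ -0.018182)
L = -2308296012 (L = -18084*127643 = -2308296012)
(L - 405578)*(N**2 + 204774) = (-2308296012 - 405578)*((-1/55)**2 + 204774) = -2308701590*(1/3025 + 204774) = -2308701590*619441351/3025 = -286021046393089618/605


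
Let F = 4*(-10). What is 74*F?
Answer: -2960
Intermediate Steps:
F = -40
74*F = 74*(-40) = -2960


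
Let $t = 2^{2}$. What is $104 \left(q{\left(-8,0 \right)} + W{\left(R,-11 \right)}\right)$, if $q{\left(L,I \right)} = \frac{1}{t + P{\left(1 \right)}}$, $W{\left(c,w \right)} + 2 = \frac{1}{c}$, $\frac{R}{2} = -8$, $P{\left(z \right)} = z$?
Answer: $- \frac{1937}{10} \approx -193.7$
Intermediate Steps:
$R = -16$ ($R = 2 \left(-8\right) = -16$)
$W{\left(c,w \right)} = -2 + \frac{1}{c}$
$t = 4$
$q{\left(L,I \right)} = \frac{1}{5}$ ($q{\left(L,I \right)} = \frac{1}{4 + 1} = \frac{1}{5}$)
$104 \left(q{\left(-8,0 \right)} + W{\left(R,-11 \right)}\right) = 104 \left(\frac{1}{5} - \left(2 - \frac{1}{-16}\right)\right) = 104 \left(\frac{1}{5} - \frac{33}{16}\right) = 104 \left(- \frac{149}{80}\right) = - \frac{1937}{10}$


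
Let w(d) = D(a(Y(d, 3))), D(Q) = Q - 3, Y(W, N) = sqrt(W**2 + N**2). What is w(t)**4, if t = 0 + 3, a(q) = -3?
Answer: 1296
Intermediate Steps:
Y(W, N) = sqrt(N**2 + W**2)
D(Q) = -3 + Q
t = 3
w(d) = -6 (w(d) = -3 - 3 = -6)
w(t)**4 = (-6)**4 = 1296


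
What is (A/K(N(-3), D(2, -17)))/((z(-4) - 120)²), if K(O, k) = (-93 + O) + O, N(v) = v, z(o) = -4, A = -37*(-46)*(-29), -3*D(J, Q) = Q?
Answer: 24679/761112 ≈ 0.032425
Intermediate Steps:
D(J, Q) = -Q/3
A = -49358 (A = 1702*(-29) = -49358)
K(O, k) = -93 + 2*O
(A/K(N(-3), D(2, -17)))/((z(-4) - 120)²) = (-49358/(-93 + 2*(-3)))/((-4 - 120)²) = (-49358/(-93 - 6))/((-124)²) = -49358/(-99)/15376 = -49358*(-1/99)*(1/15376) = (49358/99)*(1/15376) = 24679/761112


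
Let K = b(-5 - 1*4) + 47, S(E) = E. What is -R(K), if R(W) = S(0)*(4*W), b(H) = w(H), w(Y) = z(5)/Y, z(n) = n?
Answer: 0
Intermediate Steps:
w(Y) = 5/Y
b(H) = 5/H
K = 418/9 (K = 5/(-5 - 1*4) + 47 = 5/(-5 - 4) + 47 = 5/(-9) + 47 = 5*(-⅑) + 47 = -5/9 + 47 = 418/9 ≈ 46.444)
R(W) = 0 (R(W) = 0*(4*W) = 0)
-R(K) = -1*0 = 0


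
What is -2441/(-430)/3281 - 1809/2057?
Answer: -149833549/170710430 ≈ -0.87771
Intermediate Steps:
-2441/(-430)/3281 - 1809/2057 = -2441*(-1/430)*(1/3281) - 1809*1/2057 = (2441/430)*(1/3281) - 1809/2057 = 2441/1410830 - 1809/2057 = -149833549/170710430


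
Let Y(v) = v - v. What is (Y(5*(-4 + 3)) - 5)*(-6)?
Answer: 30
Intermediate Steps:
Y(v) = 0
(Y(5*(-4 + 3)) - 5)*(-6) = (0 - 5)*(-6) = -5*(-6) = 30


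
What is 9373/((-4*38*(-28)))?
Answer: 1339/608 ≈ 2.2023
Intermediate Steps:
9373/((-4*38*(-28))) = 9373/((-152*(-28))) = 9373/4256 = 9373*(1/4256) = 1339/608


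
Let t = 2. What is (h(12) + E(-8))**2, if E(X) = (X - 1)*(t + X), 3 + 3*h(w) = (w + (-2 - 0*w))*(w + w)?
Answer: 17689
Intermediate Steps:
h(w) = -1 + 2*w*(-2 + w)/3 (h(w) = -1 + ((w + (-2 - 0*w))*(w + w))/3 = -1 + ((w + (-2 - 1*0))*(2*w))/3 = -1 + ((w + (-2 + 0))*(2*w))/3 = -1 + ((w - 2)*(2*w))/3 = -1 + ((-2 + w)*(2*w))/3 = -1 + (2*w*(-2 + w))/3 = -1 + 2*w*(-2 + w)/3)
E(X) = (-1 + X)*(2 + X) (E(X) = (X - 1)*(2 + X) = (-1 + X)*(2 + X))
(h(12) + E(-8))**2 = ((-1 - 4/3*12 + (2/3)*12**2) + (-2 - 8 + (-8)**2))**2 = ((-1 - 16 + (2/3)*144) + (-2 - 8 + 64))**2 = ((-1 - 16 + 96) + 54)**2 = (79 + 54)**2 = 133**2 = 17689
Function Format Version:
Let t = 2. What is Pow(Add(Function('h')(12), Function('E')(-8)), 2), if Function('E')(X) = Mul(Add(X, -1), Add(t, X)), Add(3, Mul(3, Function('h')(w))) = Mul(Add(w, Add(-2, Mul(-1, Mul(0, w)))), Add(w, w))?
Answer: 17689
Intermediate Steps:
Function('h')(w) = Add(-1, Mul(Rational(2, 3), w, Add(-2, w))) (Function('h')(w) = Add(-1, Mul(Rational(1, 3), Mul(Add(w, Add(-2, Mul(-1, Mul(0, w)))), Add(w, w)))) = Add(-1, Mul(Rational(1, 3), Mul(Add(w, Add(-2, Mul(-1, 0))), Mul(2, w)))) = Add(-1, Mul(Rational(1, 3), Mul(Add(w, Add(-2, 0)), Mul(2, w)))) = Add(-1, Mul(Rational(1, 3), Mul(Add(w, -2), Mul(2, w)))) = Add(-1, Mul(Rational(1, 3), Mul(Add(-2, w), Mul(2, w)))) = Add(-1, Mul(Rational(1, 3), Mul(2, w, Add(-2, w)))) = Add(-1, Mul(Rational(2, 3), w, Add(-2, w))))
Function('E')(X) = Mul(Add(-1, X), Add(2, X)) (Function('E')(X) = Mul(Add(X, -1), Add(2, X)) = Mul(Add(-1, X), Add(2, X)))
Pow(Add(Function('h')(12), Function('E')(-8)), 2) = Pow(Add(Add(-1, Mul(Rational(-4, 3), 12), Mul(Rational(2, 3), Pow(12, 2))), Add(-2, -8, Pow(-8, 2))), 2) = Pow(Add(Add(-1, -16, Mul(Rational(2, 3), 144)), Add(-2, -8, 64)), 2) = Pow(Add(Add(-1, -16, 96), 54), 2) = Pow(Add(79, 54), 2) = Pow(133, 2) = 17689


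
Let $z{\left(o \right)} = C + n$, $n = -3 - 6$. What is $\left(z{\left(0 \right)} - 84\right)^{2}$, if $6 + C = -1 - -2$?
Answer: $9604$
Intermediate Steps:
$n = -9$ ($n = -3 - 6 = -9$)
$C = -5$ ($C = -6 - -1 = -6 + \left(-1 + 2\right) = -6 + 1 = -5$)
$z{\left(o \right)} = -14$ ($z{\left(o \right)} = -5 - 9 = -14$)
$\left(z{\left(0 \right)} - 84\right)^{2} = \left(-14 - 84\right)^{2} = \left(-98\right)^{2} = 9604$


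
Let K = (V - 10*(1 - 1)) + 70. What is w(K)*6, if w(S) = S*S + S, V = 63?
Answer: 106932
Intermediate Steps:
K = 133 (K = (63 - 10*(1 - 1)) + 70 = (63 - 10*0) + 70 = (63 + 0) + 70 = 63 + 70 = 133)
w(S) = S + S**2 (w(S) = S**2 + S = S + S**2)
w(K)*6 = (133*(1 + 133))*6 = (133*134)*6 = 17822*6 = 106932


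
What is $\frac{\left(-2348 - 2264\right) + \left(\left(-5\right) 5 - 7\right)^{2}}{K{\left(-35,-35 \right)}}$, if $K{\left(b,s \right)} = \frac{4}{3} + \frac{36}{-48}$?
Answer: $- \frac{43056}{7} \approx -6150.9$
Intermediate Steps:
$K{\left(b,s \right)} = \frac{7}{12}$ ($K{\left(b,s \right)} = 4 \cdot \frac{1}{3} + 36 \left(- \frac{1}{48}\right) = \frac{4}{3} - \frac{3}{4} = \frac{7}{12}$)
$\frac{\left(-2348 - 2264\right) + \left(\left(-5\right) 5 - 7\right)^{2}}{K{\left(-35,-35 \right)}} = \frac{\left(-2348 - 2264\right) + \left(\left(-5\right) 5 - 7\right)^{2}}{\frac{7}{12}} = \left(-4612 + \left(-25 - 7\right)^{2}\right) \frac{12}{7} = \left(-4612 + \left(-32\right)^{2}\right) \frac{12}{7} = \left(-4612 + 1024\right) \frac{12}{7} = \left(-3588\right) \frac{12}{7} = - \frac{43056}{7}$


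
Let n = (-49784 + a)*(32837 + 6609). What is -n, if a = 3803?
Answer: 1813766526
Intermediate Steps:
n = -1813766526 (n = (-49784 + 3803)*(32837 + 6609) = -45981*39446 = -1813766526)
-n = -1*(-1813766526) = 1813766526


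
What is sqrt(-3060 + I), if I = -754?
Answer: I*sqrt(3814) ≈ 61.758*I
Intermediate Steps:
sqrt(-3060 + I) = sqrt(-3060 - 754) = sqrt(-3814) = I*sqrt(3814)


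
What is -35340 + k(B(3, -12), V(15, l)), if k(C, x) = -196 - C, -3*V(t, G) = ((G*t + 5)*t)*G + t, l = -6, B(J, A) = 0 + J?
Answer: -35539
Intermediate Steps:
B(J, A) = J
V(t, G) = -t/3 - G*t*(5 + G*t)/3 (V(t, G) = -(((G*t + 5)*t)*G + t)/3 = -(((5 + G*t)*t)*G + t)/3 = -((t*(5 + G*t))*G + t)/3 = -(G*t*(5 + G*t) + t)/3 = -(t + G*t*(5 + G*t))/3 = -t/3 - G*t*(5 + G*t)/3)
-35340 + k(B(3, -12), V(15, l)) = -35340 + (-196 - 1*3) = -35340 + (-196 - 3) = -35340 - 199 = -35539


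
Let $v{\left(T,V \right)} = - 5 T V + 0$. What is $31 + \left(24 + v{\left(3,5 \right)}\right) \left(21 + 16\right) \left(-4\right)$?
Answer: $7579$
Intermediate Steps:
$v{\left(T,V \right)} = - 5 T V$ ($v{\left(T,V \right)} = - 5 T V + 0 = - 5 T V$)
$31 + \left(24 + v{\left(3,5 \right)}\right) \left(21 + 16\right) \left(-4\right) = 31 + \left(24 - 15 \cdot 5\right) \left(21 + 16\right) \left(-4\right) = 31 + \left(24 - 75\right) 37 \left(-4\right) = 31 + \left(-51\right) 37 \left(-4\right) = 31 - -7548 = 31 + 7548 = 7579$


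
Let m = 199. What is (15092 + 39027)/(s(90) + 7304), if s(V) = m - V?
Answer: 54119/7413 ≈ 7.3006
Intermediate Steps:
s(V) = 199 - V
(15092 + 39027)/(s(90) + 7304) = (15092 + 39027)/((199 - 1*90) + 7304) = 54119/((199 - 90) + 7304) = 54119/(109 + 7304) = 54119/7413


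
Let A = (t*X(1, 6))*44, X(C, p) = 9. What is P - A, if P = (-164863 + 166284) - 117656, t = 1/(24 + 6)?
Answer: -581241/5 ≈ -1.1625e+5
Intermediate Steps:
t = 1/30 ≈ 0.033333
A = 66/5 (A = ((1/30)*9)*44 = (3/10)*44 = 66/5 ≈ 13.200)
P = -116235 (P = 1421 - 117656 = -116235)
P - A = -116235 - 1*66/5 = -116235 - 66/5 = -581241/5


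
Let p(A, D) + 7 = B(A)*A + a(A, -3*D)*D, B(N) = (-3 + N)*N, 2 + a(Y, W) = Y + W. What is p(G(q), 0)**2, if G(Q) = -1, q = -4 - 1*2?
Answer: 121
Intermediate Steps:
q = -6 (q = -4 - 2 = -6)
a(Y, W) = -2 + W + Y (a(Y, W) = -2 + (Y + W) = -2 + (W + Y) = -2 + W + Y)
B(N) = N*(-3 + N)
p(A, D) = -7 + D*(-2 + A - 3*D) + A**2*(-3 + A) (p(A, D) = -7 + ((A*(-3 + A))*A + (-2 - 3*D + A)*D) = -7 + (A**2*(-3 + A) + (-2 + A - 3*D)*D) = -7 + (A**2*(-3 + A) + D*(-2 + A - 3*D)) = -7 + (D*(-2 + A - 3*D) + A**2*(-3 + A)) = -7 + D*(-2 + A - 3*D) + A**2*(-3 + A))
p(G(q), 0)**2 = (-7 + (-1)**2*(-3 - 1) - 1*0*(2 - 1*(-1) + 3*0))**2 = (-7 + 1*(-4) - 1*0*(2 + 1 + 0))**2 = (-7 - 4 - 1*0*3)**2 = (-7 - 4 + 0)**2 = (-11)**2 = 121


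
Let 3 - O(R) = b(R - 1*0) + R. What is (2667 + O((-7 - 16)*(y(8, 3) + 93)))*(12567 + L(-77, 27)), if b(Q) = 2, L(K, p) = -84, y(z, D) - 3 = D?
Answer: 61728435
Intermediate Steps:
y(z, D) = 3 + D
O(R) = 1 - R (O(R) = 3 - (2 + R) = 3 + (-2 - R) = 1 - R)
(2667 + O((-7 - 16)*(y(8, 3) + 93)))*(12567 + L(-77, 27)) = (2667 + (1 - (-7 - 16)*((3 + 3) + 93)))*(12567 - 84) = (2667 + (1 - (-23)*(6 + 93)))*12483 = (2667 + (1 - (-23)*99))*12483 = (2667 + (1 - 1*(-2277)))*12483 = (2667 + (1 + 2277))*12483 = (2667 + 2278)*12483 = 4945*12483 = 61728435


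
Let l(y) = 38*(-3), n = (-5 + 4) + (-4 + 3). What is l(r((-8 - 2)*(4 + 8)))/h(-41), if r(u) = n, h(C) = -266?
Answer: 3/7 ≈ 0.42857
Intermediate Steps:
n = -2 (n = -1 - 1 = -2)
r(u) = -2
l(y) = -114
l(r((-8 - 2)*(4 + 8)))/h(-41) = -114/(-266) = -114*(-1/266) = 3/7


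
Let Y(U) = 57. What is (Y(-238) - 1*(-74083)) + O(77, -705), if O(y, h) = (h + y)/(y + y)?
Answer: 5708466/77 ≈ 74136.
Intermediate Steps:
O(y, h) = (h + y)/(2*y) (O(y, h) = (h + y)/((2*y)) = (h + y)*(1/(2*y)) = (h + y)/(2*y))
(Y(-238) - 1*(-74083)) + O(77, -705) = (57 - 1*(-74083)) + (½)*(-705 + 77)/77 = (57 + 74083) + (½)*(1/77)*(-628) = 74140 - 314/77 = 5708466/77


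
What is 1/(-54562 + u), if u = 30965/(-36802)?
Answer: -36802/2008021689 ≈ -1.8327e-5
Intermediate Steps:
u = -30965/36802 (u = 30965*(-1/36802) = -30965/36802 ≈ -0.84139)
1/(-54562 + u) = 1/(-54562 - 30965/36802) = 1/(-2008021689/36802) = -36802/2008021689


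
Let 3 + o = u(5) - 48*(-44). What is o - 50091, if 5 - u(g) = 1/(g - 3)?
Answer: -95955/2 ≈ -47978.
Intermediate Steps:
u(g) = 5 - 1/(-3 + g) (u(g) = 5 - 1/(g - 3) = 5 - 1/(-3 + g))
o = 4227/2 (o = -3 + ((-16 + 5*5)/(-3 + 5) - 48*(-44)) = -3 + ((-16 + 25)/2 + 2112) = -3 + ((½)*9 + 2112) = -3 + (9/2 + 2112) = -3 + 4233/2 = 4227/2 ≈ 2113.5)
o - 50091 = 4227/2 - 50091 = -95955/2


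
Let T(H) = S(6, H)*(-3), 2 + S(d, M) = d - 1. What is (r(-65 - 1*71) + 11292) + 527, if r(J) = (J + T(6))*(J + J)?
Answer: 51259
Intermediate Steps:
S(d, M) = -3 + d (S(d, M) = -2 + (d - 1) = -2 + (-1 + d) = -3 + d)
T(H) = -9 (T(H) = (-3 + 6)*(-3) = 3*(-3) = -9)
r(J) = 2*J*(-9 + J) (r(J) = (J - 9)*(J + J) = (-9 + J)*(2*J) = 2*J*(-9 + J))
(r(-65 - 1*71) + 11292) + 527 = (2*(-65 - 1*71)*(-9 + (-65 - 1*71)) + 11292) + 527 = (2*(-65 - 71)*(-9 + (-65 - 71)) + 11292) + 527 = (2*(-136)*(-9 - 136) + 11292) + 527 = (2*(-136)*(-145) + 11292) + 527 = (39440 + 11292) + 527 = 50732 + 527 = 51259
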